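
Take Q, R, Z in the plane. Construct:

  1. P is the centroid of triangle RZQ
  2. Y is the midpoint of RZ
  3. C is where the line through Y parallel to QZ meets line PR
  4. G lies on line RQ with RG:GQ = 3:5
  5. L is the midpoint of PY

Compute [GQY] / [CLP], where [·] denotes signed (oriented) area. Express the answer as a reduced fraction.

[GQY]:[CLP] = -15

Choose coordinates Q = (0, 0), R = (1, 0), Z = (0, 1).
1. P is the centroid of triangle RZQ ⇒ P = (1/3, 1/3)
2. Y is the midpoint of RZ ⇒ Y = (1/2, 1/2)
3. C is where the line through Y parallel to QZ meets line PR ⇒ C = (1/2, 1/4)
4. G lies on line RQ with RG:GQ = 3:5 ⇒ G = (5/8, 0)
5. L is the midpoint of PY ⇒ L = (5/12, 5/12)
2·[GQY] = -5/16, 2·[CLP] = 1/48
[GQY]:[CLP] = -5/16:1/48 = -15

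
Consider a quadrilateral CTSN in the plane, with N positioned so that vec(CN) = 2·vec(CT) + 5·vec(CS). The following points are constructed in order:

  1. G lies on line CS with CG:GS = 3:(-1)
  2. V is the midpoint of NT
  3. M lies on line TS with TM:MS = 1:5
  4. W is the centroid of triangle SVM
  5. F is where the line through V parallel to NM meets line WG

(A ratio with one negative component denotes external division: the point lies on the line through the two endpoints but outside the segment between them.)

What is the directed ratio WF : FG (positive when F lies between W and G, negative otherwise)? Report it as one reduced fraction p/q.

WF:FG = -24/73

Choose coordinates C = (0, 0), T = (1, 0), S = (0, 1), N = (2, 5).
1. G lies on line CS with CG:GS = 3:(-1) ⇒ G = (0, 3/2)
2. V is the midpoint of NT ⇒ V = (3/2, 5/2)
3. M lies on line TS with TM:MS = 1:5 ⇒ M = (5/6, 1/6)
4. W is the centroid of triangle SVM ⇒ W = (7/9, 11/9)
5. F is where the line through V parallel to NM meets line WG ⇒ F = (73/63, 479/441)
F = W + t·(G−W) with t = -24/49, so WF:FG = t:(1−t) = -24/49:73/49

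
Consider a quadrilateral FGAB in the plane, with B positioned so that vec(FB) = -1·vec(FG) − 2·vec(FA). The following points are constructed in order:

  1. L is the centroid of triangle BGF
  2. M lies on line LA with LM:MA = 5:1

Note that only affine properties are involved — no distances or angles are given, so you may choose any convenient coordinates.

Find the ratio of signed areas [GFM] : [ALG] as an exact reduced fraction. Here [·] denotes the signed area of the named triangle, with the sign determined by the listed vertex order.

Choose coordinates F = (0, 0), G = (1, 0), A = (0, 1), B = (-1, -2).
1. L is the centroid of triangle BGF ⇒ L = (0, -2/3)
2. M lies on line LA with LM:MA = 5:1 ⇒ M = (0, 13/18)
2·[GFM] = -13/18, 2·[ALG] = 5/3
[GFM]:[ALG] = -13/18:5/3 = -13/30

[GFM]:[ALG] = -13/30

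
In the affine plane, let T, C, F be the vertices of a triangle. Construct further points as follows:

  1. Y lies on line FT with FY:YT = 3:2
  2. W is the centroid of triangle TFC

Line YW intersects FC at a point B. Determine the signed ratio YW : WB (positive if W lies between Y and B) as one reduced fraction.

YW:WB = 4/5

Assign T = (0, 0), C = (1, 0), F = (0, 1) — the answer is frame-independent, so this choice is without loss of generality.
1. Y lies on line FT with FY:YT = 3:2 ⇒ Y = (0, 2/5)
2. W is the centroid of triangle TFC ⇒ W = (1/3, 1/3)
line YW meets FC at B = (3/4, 1/4)
W = Y + t·(B−Y) with t = 4/9, so YW:WB = 4/9:5/9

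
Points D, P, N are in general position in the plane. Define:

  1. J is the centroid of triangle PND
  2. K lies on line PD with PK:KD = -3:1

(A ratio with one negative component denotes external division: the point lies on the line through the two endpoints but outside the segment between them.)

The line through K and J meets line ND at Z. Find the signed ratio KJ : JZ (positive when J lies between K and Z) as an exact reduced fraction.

Set D = (0, 0), P = (1, 0), N = (0, 1); any affine frame gives the same invariant.
1. J is the centroid of triangle PND ⇒ J = (1/3, 1/3)
2. K lies on line PD with PK:KD = -3:1 ⇒ K = (-1/2, 0)
line KJ meets ND at Z = (0, 1/5)
J = K + t·(Z−K) with t = 5/3, so KJ:JZ = 5/3:-2/3

KJ:JZ = -5/2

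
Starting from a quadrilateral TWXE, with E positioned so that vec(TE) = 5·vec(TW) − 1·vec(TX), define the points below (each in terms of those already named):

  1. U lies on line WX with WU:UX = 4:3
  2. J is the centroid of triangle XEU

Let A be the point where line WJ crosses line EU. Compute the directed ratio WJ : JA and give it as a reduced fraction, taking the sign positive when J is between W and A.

Work in coordinates with T = (0, 0), W = (1, 0), X = (0, 1), E = (5, -1).
1. U lies on line WX with WU:UX = 4:3 ⇒ U = (3/7, 4/7)
2. J is the centroid of triangle XEU ⇒ J = (38/21, 4/21)
line WJ meets EU at A = (173/105, 16/105)
J = W + t·(A−W) with t = 5/4, so WJ:JA = 5/4:-1/4

WJ:JA = -5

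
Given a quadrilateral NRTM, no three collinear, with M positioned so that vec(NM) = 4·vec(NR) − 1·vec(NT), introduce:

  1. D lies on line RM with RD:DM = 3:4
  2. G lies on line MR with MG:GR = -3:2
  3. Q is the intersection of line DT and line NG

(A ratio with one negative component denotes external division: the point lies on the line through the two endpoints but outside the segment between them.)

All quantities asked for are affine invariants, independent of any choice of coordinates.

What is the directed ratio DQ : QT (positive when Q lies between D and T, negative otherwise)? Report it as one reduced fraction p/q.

DQ:QT = -17/35

Choose coordinates N = (0, 0), R = (1, 0), T = (0, 1), M = (4, -1).
1. D lies on line RM with RD:DM = 3:4 ⇒ D = (16/7, -3/7)
2. G lies on line MR with MG:GR = -3:2 ⇒ G = (-5, 2)
3. Q is the intersection of line DT and line NG ⇒ Q = (40/9, -16/9)
Q = D + t·(T−D) with t = -17/18, so DQ:QT = t:(1−t) = -17/18:35/18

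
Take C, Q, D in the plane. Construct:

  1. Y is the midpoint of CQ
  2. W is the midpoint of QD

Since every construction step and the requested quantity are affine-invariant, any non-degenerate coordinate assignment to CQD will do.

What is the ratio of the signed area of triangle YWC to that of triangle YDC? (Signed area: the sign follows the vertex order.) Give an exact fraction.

[YWC]:[YDC] = 1/2

Work in coordinates with C = (0, 0), Q = (1, 0), D = (0, 1).
1. Y is the midpoint of CQ ⇒ Y = (1/2, 0)
2. W is the midpoint of QD ⇒ W = (1/2, 1/2)
2·[YWC] = 1/4, 2·[YDC] = 1/2
[YWC]:[YDC] = 1/4:1/2 = 1/2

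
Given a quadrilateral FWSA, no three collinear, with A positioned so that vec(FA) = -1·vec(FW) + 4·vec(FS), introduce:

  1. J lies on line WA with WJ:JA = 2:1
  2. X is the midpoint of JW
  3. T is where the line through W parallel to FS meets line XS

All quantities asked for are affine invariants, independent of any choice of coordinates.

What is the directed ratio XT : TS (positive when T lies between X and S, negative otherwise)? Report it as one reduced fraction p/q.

Choose coordinates F = (0, 0), W = (1, 0), S = (0, 1), A = (-1, 4).
1. J lies on line WA with WJ:JA = 2:1 ⇒ J = (-1/3, 8/3)
2. X is the midpoint of JW ⇒ X = (1/3, 4/3)
3. T is where the line through W parallel to FS meets line XS ⇒ T = (1, 2)
T = X + t·(S−X) with t = -2, so XT:TS = t:(1−t) = -2:3

XT:TS = -2/3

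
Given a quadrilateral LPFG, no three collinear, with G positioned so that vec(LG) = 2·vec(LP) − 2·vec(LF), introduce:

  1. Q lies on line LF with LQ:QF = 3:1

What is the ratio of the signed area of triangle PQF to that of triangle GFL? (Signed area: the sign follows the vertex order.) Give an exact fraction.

Set L = (0, 0), P = (1, 0), F = (0, 1), G = (2, -2); any affine frame gives the same invariant.
1. Q lies on line LF with LQ:QF = 3:1 ⇒ Q = (0, 3/4)
2·[PQF] = -1/4, 2·[GFL] = 2
[PQF]:[GFL] = -1/4:2 = -1/8

[PQF]:[GFL] = -1/8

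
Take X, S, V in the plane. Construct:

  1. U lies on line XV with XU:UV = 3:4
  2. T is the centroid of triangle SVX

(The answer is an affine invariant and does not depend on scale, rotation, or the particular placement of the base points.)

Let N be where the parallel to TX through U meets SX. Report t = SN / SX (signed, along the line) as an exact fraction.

t = 10/7

Assign X = (0, 0), S = (1, 0), V = (0, 1) — the answer is frame-independent, so this choice is without loss of generality.
1. U lies on line XV with XU:UV = 3:4 ⇒ U = (0, 3/7)
2. T is the centroid of triangle SVX ⇒ T = (1/3, 1/3)
through U parallel to TX: direction (-1/3, -1/3); meets SX at N = (-3/7, 0)
N = S + t·(X−S) with t = 10/7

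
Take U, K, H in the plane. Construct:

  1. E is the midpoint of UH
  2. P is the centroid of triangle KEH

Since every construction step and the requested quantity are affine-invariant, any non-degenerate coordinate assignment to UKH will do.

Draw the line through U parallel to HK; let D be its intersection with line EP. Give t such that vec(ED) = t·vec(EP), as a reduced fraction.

t = -3/2

Choose coordinates U = (0, 0), K = (1, 0), H = (0, 1).
1. E is the midpoint of UH ⇒ E = (0, 1/2)
2. P is the centroid of triangle KEH ⇒ P = (1/3, 1/2)
through U parallel to HK: direction (1, -1); meets EP at D = (-1/2, 1/2)
D = E + t·(P−E) with t = -3/2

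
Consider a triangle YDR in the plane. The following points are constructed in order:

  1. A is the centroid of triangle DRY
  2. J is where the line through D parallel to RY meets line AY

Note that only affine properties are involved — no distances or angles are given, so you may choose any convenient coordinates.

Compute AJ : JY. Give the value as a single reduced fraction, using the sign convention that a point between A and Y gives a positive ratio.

Choose coordinates Y = (0, 0), D = (1, 0), R = (0, 1).
1. A is the centroid of triangle DRY ⇒ A = (1/3, 1/3)
2. J is where the line through D parallel to RY meets line AY ⇒ J = (1, 1)
J = A + t·(Y−A) with t = -2, so AJ:JY = t:(1−t) = -2:3

AJ:JY = -2/3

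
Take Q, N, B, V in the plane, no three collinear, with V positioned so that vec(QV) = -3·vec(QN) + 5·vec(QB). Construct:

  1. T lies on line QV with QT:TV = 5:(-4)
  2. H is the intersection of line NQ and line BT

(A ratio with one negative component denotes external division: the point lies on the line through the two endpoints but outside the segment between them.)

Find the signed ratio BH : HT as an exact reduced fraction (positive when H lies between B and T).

Choose coordinates Q = (0, 0), N = (1, 0), B = (0, 1), V = (-3, 5).
1. T lies on line QV with QT:TV = 5:(-4) ⇒ T = (-15, 25)
2. H is the intersection of line NQ and line BT ⇒ H = (5/8, 0)
H = B + t·(T−B) with t = -1/24, so BH:HT = t:(1−t) = -1/24:25/24

BH:HT = -1/25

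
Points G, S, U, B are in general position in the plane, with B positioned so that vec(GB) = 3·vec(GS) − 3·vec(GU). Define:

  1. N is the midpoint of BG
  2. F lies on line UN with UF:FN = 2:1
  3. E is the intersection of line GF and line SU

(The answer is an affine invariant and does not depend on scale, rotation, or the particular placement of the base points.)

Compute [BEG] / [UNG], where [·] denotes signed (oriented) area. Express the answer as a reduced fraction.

Choose coordinates G = (0, 0), S = (1, 0), U = (0, 1), B = (3, -3).
1. N is the midpoint of BG ⇒ N = (3/2, -3/2)
2. F lies on line UN with UF:FN = 2:1 ⇒ F = (1, -2/3)
3. E is the intersection of line GF and line SU ⇒ E = (3, -2)
2·[BEG] = 3, 2·[UNG] = -3/2
[BEG]:[UNG] = 3:-3/2 = -2

[BEG]:[UNG] = -2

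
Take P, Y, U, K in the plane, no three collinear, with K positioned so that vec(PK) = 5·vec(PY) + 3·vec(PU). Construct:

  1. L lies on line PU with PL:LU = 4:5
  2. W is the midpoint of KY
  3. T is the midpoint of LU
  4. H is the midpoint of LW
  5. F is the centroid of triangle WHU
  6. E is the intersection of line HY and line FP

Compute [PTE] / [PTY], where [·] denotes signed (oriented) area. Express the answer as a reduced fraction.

Assign P = (0, 0), Y = (1, 0), U = (0, 1), K = (5, 3) — the answer is frame-independent, so this choice is without loss of generality.
1. L lies on line PU with PL:LU = 4:5 ⇒ L = (0, 4/9)
2. W is the midpoint of KY ⇒ W = (3, 3/2)
3. T is the midpoint of LU ⇒ T = (0, 13/18)
4. H is the midpoint of LW ⇒ H = (3/2, 35/36)
5. F is the centroid of triangle WHU ⇒ F = (3/2, 125/108)
6. E is the intersection of line HY and line FP ⇒ E = (63/38, 875/684)
2·[PTE] = -91/76, 2·[PTY] = -13/18
[PTE]:[PTY] = -91/76:-13/18 = 63/38

[PTE]:[PTY] = 63/38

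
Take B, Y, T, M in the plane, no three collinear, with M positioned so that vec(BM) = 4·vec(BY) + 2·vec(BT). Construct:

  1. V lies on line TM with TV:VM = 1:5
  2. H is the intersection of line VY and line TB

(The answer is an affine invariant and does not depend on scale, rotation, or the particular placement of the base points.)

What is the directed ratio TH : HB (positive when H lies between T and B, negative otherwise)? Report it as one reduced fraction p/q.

TH:HB = -5/7

Assign B = (0, 0), Y = (1, 0), T = (0, 1), M = (4, 2) — the answer is frame-independent, so this choice is without loss of generality.
1. V lies on line TM with TV:VM = 1:5 ⇒ V = (2/3, 7/6)
2. H is the intersection of line VY and line TB ⇒ H = (0, 7/2)
H = T + t·(B−T) with t = -5/2, so TH:HB = t:(1−t) = -5/2:7/2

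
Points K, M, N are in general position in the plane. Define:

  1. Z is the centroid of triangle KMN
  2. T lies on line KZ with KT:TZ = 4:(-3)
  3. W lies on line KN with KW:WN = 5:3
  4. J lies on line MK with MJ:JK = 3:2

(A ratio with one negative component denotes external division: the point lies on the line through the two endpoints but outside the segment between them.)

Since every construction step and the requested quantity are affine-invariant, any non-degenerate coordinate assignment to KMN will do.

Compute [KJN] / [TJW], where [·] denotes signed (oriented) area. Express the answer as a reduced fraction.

[KJN]:[TJW] = -24/67

Choose coordinates K = (0, 0), M = (1, 0), N = (0, 1).
1. Z is the centroid of triangle KMN ⇒ Z = (1/3, 1/3)
2. T lies on line KZ with KT:TZ = 4:(-3) ⇒ T = (4/3, 4/3)
3. W lies on line KN with KW:WN = 5:3 ⇒ W = (0, 5/8)
4. J lies on line MK with MJ:JK = 3:2 ⇒ J = (2/5, 0)
2·[KJN] = 2/5, 2·[TJW] = -67/60
[KJN]:[TJW] = 2/5:-67/60 = -24/67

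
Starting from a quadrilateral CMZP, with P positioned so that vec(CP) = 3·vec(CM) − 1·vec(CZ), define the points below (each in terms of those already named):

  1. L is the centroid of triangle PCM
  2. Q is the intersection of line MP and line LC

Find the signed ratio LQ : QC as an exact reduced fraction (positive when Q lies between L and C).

Set C = (0, 0), M = (1, 0), Z = (0, 1), P = (3, -1); any affine frame gives the same invariant.
1. L is the centroid of triangle PCM ⇒ L = (4/3, -1/3)
2. Q is the intersection of line MP and line LC ⇒ Q = (2, -1/2)
Q = L + t·(C−L) with t = -1/2, so LQ:QC = t:(1−t) = -1/2:3/2

LQ:QC = -1/3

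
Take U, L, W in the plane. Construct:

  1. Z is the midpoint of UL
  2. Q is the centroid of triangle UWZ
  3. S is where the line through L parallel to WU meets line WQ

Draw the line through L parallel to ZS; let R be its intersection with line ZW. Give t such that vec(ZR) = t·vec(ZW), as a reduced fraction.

Assign U = (0, 0), L = (1, 0), W = (0, 1) — the answer is frame-independent, so this choice is without loss of generality.
1. Z is the midpoint of UL ⇒ Z = (1/2, 0)
2. Q is the centroid of triangle UWZ ⇒ Q = (1/6, 1/3)
3. S is where the line through L parallel to WU meets line WQ ⇒ S = (1, -3)
through L parallel to ZS: direction (1/2, -3); meets ZW at R = (5/4, -3/2)
R = Z + t·(W−Z) with t = -3/2

t = -3/2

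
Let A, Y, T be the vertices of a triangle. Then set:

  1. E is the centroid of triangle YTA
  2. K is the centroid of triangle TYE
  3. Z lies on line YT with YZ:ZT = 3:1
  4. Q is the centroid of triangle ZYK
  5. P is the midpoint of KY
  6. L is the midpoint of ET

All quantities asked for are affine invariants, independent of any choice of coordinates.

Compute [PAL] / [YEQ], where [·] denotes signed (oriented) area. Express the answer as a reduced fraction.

[PAL]:[YEQ] = 48/13

Choose coordinates A = (0, 0), Y = (1, 0), T = (0, 1).
1. E is the centroid of triangle YTA ⇒ E = (1/3, 1/3)
2. K is the centroid of triangle TYE ⇒ K = (4/9, 4/9)
3. Z lies on line YT with YZ:ZT = 3:1 ⇒ Z = (1/4, 3/4)
4. Q is the centroid of triangle ZYK ⇒ Q = (61/108, 43/108)
5. P is the midpoint of KY ⇒ P = (13/18, 2/9)
6. L is the midpoint of ET ⇒ L = (1/6, 2/3)
2·[PAL] = -4/9, 2·[YEQ] = -13/108
[PAL]:[YEQ] = -4/9:-13/108 = 48/13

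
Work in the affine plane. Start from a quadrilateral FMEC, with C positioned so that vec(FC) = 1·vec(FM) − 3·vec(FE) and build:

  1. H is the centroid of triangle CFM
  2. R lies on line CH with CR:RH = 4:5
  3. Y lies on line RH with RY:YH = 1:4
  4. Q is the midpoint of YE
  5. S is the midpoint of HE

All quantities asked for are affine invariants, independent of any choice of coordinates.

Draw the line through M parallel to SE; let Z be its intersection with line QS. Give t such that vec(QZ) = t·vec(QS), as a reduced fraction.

Choose coordinates F = (0, 0), M = (1, 0), E = (0, 1), C = (1, -3).
1. H is the centroid of triangle CFM ⇒ H = (2/3, -1)
2. R lies on line CH with CR:RH = 4:5 ⇒ R = (23/27, -19/9)
3. Y lies on line RH with RY:YH = 1:4 ⇒ Y = (22/27, -17/9)
4. Q is the midpoint of YE ⇒ Q = (11/27, -4/9)
5. S is the midpoint of HE ⇒ S = (1/3, 0)
through M parallel to SE: direction (-1/3, 1); meets QS at Z = (-1/3, 4)
Z = Q + t·(S−Q) with t = 10

t = 10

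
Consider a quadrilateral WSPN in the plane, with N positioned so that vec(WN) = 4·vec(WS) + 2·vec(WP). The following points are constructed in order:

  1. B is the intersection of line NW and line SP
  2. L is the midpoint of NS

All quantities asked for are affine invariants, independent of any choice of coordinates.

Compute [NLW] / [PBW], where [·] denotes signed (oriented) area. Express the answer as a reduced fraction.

Assign W = (0, 0), S = (1, 0), P = (0, 1), N = (4, 2) — the answer is frame-independent, so this choice is without loss of generality.
1. B is the intersection of line NW and line SP ⇒ B = (2/3, 1/3)
2. L is the midpoint of NS ⇒ L = (5/2, 1)
2·[NLW] = -1, 2·[PBW] = -2/3
[NLW]:[PBW] = -1:-2/3 = 3/2

[NLW]:[PBW] = 3/2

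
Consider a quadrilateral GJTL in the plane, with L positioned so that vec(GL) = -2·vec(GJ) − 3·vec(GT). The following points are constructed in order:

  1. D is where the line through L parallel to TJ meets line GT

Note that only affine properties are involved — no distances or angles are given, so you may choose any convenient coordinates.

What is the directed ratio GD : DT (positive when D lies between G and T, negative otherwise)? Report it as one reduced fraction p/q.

Choose coordinates G = (0, 0), J = (1, 0), T = (0, 1), L = (-2, -3).
1. D is where the line through L parallel to TJ meets line GT ⇒ D = (0, -5)
D = G + t·(T−G) with t = -5, so GD:DT = t:(1−t) = -5:6

GD:DT = -5/6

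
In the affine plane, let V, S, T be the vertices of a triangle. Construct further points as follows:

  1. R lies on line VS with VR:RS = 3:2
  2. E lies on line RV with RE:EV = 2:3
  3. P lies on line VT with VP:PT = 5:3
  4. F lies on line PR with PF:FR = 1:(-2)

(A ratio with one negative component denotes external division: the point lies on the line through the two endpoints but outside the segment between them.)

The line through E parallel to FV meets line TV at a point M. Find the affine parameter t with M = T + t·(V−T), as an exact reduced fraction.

Set V = (0, 0), S = (1, 0), T = (0, 1); any affine frame gives the same invariant.
1. R lies on line VS with VR:RS = 3:2 ⇒ R = (3/5, 0)
2. E lies on line RV with RE:EV = 2:3 ⇒ E = (9/25, 0)
3. P lies on line VT with VP:PT = 5:3 ⇒ P = (0, 5/8)
4. F lies on line PR with PF:FR = 1:(-2) ⇒ F = (-3/5, 5/4)
through E parallel to FV: direction (3/5, -5/4); meets TV at M = (0, 3/4)
M = T + t·(V−T) with t = 1/4

t = 1/4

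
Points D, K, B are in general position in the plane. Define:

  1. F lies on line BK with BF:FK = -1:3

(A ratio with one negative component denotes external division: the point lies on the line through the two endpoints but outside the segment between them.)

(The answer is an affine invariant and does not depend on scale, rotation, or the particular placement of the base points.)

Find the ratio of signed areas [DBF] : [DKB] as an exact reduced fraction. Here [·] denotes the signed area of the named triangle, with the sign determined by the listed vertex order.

[DBF]:[DKB] = 1/2

Assign D = (0, 0), K = (1, 0), B = (0, 1) — the answer is frame-independent, so this choice is without loss of generality.
1. F lies on line BK with BF:FK = -1:3 ⇒ F = (-1/2, 3/2)
2·[DBF] = 1/2, 2·[DKB] = 1
[DBF]:[DKB] = 1/2:1 = 1/2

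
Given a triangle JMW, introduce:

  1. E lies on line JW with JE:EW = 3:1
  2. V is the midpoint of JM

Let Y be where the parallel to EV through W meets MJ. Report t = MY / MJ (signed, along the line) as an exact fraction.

t = 1/3

Work in coordinates with J = (0, 0), M = (1, 0), W = (0, 1).
1. E lies on line JW with JE:EW = 3:1 ⇒ E = (0, 3/4)
2. V is the midpoint of JM ⇒ V = (1/2, 0)
through W parallel to EV: direction (1/2, -3/4); meets MJ at Y = (2/3, 0)
Y = M + t·(J−M) with t = 1/3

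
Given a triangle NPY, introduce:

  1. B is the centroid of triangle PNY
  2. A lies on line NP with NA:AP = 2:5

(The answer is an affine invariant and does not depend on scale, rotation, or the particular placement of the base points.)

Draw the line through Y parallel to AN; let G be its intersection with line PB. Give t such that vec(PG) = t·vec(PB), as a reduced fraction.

t = 3

Choose coordinates N = (0, 0), P = (1, 0), Y = (0, 1).
1. B is the centroid of triangle PNY ⇒ B = (1/3, 1/3)
2. A lies on line NP with NA:AP = 2:5 ⇒ A = (2/7, 0)
through Y parallel to AN: direction (-2/7, 0); meets PB at G = (-1, 1)
G = P + t·(B−P) with t = 3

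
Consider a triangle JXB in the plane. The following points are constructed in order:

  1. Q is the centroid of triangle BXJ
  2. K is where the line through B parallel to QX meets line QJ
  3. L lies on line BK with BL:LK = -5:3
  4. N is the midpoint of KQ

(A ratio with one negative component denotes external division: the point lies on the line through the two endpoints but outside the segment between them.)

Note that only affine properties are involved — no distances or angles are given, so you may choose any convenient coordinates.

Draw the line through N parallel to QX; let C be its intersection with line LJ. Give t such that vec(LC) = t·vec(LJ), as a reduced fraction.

t = 1/4

Work in coordinates with J = (0, 0), X = (1, 0), B = (0, 1).
1. Q is the centroid of triangle BXJ ⇒ Q = (1/3, 1/3)
2. K is where the line through B parallel to QX meets line QJ ⇒ K = (2/3, 2/3)
3. L lies on line BK with BL:LK = -5:3 ⇒ L = (5/3, 1/6)
4. N is the midpoint of KQ ⇒ N = (1/2, 1/2)
through N parallel to QX: direction (2/3, -1/3); meets LJ at C = (5/4, 1/8)
C = L + t·(J−L) with t = 1/4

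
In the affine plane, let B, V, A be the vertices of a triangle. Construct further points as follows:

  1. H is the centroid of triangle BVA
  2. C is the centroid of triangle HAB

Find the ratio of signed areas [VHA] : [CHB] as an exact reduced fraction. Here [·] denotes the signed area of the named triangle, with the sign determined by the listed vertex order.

[VHA]:[CHB] = 3

Assign B = (0, 0), V = (1, 0), A = (0, 1) — the answer is frame-independent, so this choice is without loss of generality.
1. H is the centroid of triangle BVA ⇒ H = (1/3, 1/3)
2. C is the centroid of triangle HAB ⇒ C = (1/9, 4/9)
2·[VHA] = -1/3, 2·[CHB] = -1/9
[VHA]:[CHB] = -1/3:-1/9 = 3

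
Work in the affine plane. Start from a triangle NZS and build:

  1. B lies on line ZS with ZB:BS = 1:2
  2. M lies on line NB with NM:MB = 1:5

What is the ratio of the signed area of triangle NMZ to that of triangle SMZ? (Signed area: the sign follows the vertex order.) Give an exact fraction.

Work in coordinates with N = (0, 0), Z = (1, 0), S = (0, 1).
1. B lies on line ZS with ZB:BS = 1:2 ⇒ B = (2/3, 1/3)
2. M lies on line NB with NM:MB = 1:5 ⇒ M = (1/9, 1/18)
2·[NMZ] = -1/18, 2·[SMZ] = 5/6
[NMZ]:[SMZ] = -1/18:5/6 = -1/15

[NMZ]:[SMZ] = -1/15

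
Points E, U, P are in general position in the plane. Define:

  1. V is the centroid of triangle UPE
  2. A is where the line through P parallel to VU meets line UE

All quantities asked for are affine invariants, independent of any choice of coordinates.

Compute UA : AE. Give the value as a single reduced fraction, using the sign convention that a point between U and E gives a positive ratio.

UA:AE = -1/2

Work in coordinates with E = (0, 0), U = (1, 0), P = (0, 1).
1. V is the centroid of triangle UPE ⇒ V = (1/3, 1/3)
2. A is where the line through P parallel to VU meets line UE ⇒ A = (2, 0)
A = U + t·(E−U) with t = -1, so UA:AE = t:(1−t) = -1:2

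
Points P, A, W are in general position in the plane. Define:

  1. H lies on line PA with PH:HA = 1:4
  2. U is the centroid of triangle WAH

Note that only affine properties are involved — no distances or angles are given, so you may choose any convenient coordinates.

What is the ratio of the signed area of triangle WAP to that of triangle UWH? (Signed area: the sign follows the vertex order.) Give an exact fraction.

Assign P = (0, 0), A = (1, 0), W = (0, 1) — the answer is frame-independent, so this choice is without loss of generality.
1. H lies on line PA with PH:HA = 1:4 ⇒ H = (1/5, 0)
2. U is the centroid of triangle WAH ⇒ U = (2/5, 1/3)
2·[WAP] = -1, 2·[UWH] = 4/15
[WAP]:[UWH] = -1:4/15 = -15/4

[WAP]:[UWH] = -15/4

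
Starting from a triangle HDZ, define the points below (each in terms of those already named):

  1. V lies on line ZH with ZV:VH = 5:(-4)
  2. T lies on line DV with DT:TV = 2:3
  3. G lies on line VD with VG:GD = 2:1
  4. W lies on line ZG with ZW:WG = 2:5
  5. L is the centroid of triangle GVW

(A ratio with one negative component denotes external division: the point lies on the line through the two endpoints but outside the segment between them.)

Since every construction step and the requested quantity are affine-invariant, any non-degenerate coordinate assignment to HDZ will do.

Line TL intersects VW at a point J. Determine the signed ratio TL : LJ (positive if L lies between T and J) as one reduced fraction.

TL:LJ = 17/10

Assign H = (0, 0), D = (1, 0), Z = (0, 1) — the answer is frame-independent, so this choice is without loss of generality.
1. V lies on line ZH with ZV:VH = 5:(-4) ⇒ V = (0, -4)
2. T lies on line DV with DT:TV = 2:3 ⇒ T = (3/5, -8/5)
3. G lies on line VD with VG:GD = 2:1 ⇒ G = (2/3, -4/3)
4. W lies on line ZG with ZW:WG = 2:5 ⇒ W = (4/21, 1/3)
5. L is the centroid of triangle GVW ⇒ L = (2/7, -5/3)
line TL meets VW at J = (12/119, -29/17)
L = T + t·(J−T) with t = 17/27, so TL:LJ = 17/27:10/27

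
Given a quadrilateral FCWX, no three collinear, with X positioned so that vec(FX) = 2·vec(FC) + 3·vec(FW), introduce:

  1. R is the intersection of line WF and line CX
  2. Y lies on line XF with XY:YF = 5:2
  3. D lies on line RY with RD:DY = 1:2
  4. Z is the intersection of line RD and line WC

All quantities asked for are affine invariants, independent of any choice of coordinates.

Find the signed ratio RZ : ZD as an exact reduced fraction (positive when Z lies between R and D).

RZ:ZD = -84/53

Choose coordinates F = (0, 0), C = (1, 0), W = (0, 1), X = (2, 3).
1. R is the intersection of line WF and line CX ⇒ R = (0, -3)
2. Y lies on line XF with XY:YF = 5:2 ⇒ Y = (4/7, 6/7)
3. D lies on line RY with RD:DY = 1:2 ⇒ D = (4/21, -12/7)
4. Z is the intersection of line RD and line WC ⇒ Z = (16/31, 15/31)
Z = R + t·(D−R) with t = 84/31, so RZ:ZD = t:(1−t) = 84/31:-53/31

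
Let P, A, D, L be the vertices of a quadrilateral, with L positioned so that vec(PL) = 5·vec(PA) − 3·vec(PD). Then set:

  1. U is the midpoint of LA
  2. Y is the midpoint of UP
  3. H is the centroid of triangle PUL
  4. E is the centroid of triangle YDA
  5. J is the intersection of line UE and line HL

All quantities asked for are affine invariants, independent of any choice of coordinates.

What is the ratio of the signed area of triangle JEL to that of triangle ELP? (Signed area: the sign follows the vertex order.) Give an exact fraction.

Work in coordinates with P = (0, 0), A = (1, 0), D = (0, 1), L = (5, -3).
1. U is the midpoint of LA ⇒ U = (3, -3/2)
2. Y is the midpoint of UP ⇒ Y = (3/2, -3/4)
3. H is the centroid of triangle PUL ⇒ H = (8/3, -3/2)
4. E is the centroid of triangle YDA ⇒ E = (5/6, 1/12)
5. J is the intersection of line UE and line HL ⇒ J = (87/16, -105/32)
2·[JEL] = 17/96, 2·[ELP] = -35/12
[JEL]:[ELP] = 17/96:-35/12 = -17/280

[JEL]:[ELP] = -17/280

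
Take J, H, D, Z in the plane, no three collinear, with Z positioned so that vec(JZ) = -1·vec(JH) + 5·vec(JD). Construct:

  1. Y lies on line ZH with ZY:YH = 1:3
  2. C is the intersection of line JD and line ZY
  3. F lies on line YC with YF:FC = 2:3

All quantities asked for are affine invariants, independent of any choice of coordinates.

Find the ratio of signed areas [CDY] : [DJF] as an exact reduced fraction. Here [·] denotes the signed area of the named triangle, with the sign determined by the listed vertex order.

Work in coordinates with J = (0, 0), H = (1, 0), D = (0, 1), Z = (-1, 5).
1. Y lies on line ZH with ZY:YH = 1:3 ⇒ Y = (-1/2, 15/4)
2. C is the intersection of line JD and line ZY ⇒ C = (0, 5/2)
3. F lies on line YC with YF:FC = 2:3 ⇒ F = (-3/10, 13/4)
2·[CDY] = -3/4, 2·[DJF] = -3/10
[CDY]:[DJF] = -3/4:-3/10 = 5/2

[CDY]:[DJF] = 5/2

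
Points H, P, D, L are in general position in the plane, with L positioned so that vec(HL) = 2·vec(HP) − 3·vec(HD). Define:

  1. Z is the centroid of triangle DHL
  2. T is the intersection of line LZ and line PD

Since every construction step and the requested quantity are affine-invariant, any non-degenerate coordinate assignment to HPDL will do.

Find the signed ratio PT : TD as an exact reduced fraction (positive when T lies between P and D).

Choose coordinates H = (0, 0), P = (1, 0), D = (0, 1), L = (2, -3).
1. Z is the centroid of triangle DHL ⇒ Z = (2/3, -2/3)
2. T is the intersection of line LZ and line PD ⇒ T = (-2/3, 5/3)
T = P + t·(D−P) with t = 5/3, so PT:TD = t:(1−t) = 5/3:-2/3

PT:TD = -5/2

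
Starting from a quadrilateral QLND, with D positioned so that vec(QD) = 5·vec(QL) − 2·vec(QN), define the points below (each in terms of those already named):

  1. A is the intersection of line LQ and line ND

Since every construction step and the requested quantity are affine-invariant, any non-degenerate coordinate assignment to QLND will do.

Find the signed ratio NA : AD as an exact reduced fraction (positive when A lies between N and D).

Choose coordinates Q = (0, 0), L = (1, 0), N = (0, 1), D = (5, -2).
1. A is the intersection of line LQ and line ND ⇒ A = (5/3, 0)
A = N + t·(D−N) with t = 1/3, so NA:AD = t:(1−t) = 1/3:2/3

NA:AD = 1/2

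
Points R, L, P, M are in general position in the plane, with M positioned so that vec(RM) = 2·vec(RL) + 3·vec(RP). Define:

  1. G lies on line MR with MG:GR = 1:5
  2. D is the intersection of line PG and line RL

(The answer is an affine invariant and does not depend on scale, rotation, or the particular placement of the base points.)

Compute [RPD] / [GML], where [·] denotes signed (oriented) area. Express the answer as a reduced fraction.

[RPD]:[GML] = -20/9

Set R = (0, 0), L = (1, 0), P = (0, 1), M = (2, 3); any affine frame gives the same invariant.
1. G lies on line MR with MG:GR = 1:5 ⇒ G = (5/3, 5/2)
2. D is the intersection of line PG and line RL ⇒ D = (-10/9, 0)
2·[RPD] = 10/9, 2·[GML] = -1/2
[RPD]:[GML] = 10/9:-1/2 = -20/9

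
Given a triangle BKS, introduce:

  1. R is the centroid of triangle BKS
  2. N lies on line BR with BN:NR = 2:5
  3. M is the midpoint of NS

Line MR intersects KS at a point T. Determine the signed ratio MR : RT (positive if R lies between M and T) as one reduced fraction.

MR:RT = 3/14

Choose coordinates B = (0, 0), K = (1, 0), S = (0, 1).
1. R is the centroid of triangle BKS ⇒ R = (1/3, 1/3)
2. N lies on line BR with BN:NR = 2:5 ⇒ N = (2/21, 2/21)
3. M is the midpoint of NS ⇒ M = (1/21, 23/42)
line MR meets KS at T = (5/3, -2/3)
R = M + t·(T−M) with t = 3/17, so MR:RT = 3/17:14/17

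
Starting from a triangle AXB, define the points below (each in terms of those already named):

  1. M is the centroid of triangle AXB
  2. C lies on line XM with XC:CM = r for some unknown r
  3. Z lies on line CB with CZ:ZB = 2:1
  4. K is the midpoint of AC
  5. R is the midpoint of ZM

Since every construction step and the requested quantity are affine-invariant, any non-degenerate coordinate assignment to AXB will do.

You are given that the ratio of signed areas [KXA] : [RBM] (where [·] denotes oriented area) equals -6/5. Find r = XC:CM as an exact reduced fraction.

r = 2/5

Work in coordinates with A = (0, 0), X = (1, 0), B = (0, 1).
1. M is the centroid of triangle AXB ⇒ M = (1/3, 1/3)
2. With XC:CM = r, write λ = r/(r+1) so C = X + λ·(M−X); C is affine-linear in λ
3. Z lies on line CB with CZ:ZB = 2:1 ⇒ Z is an affine combination of earlier points and hence also affine-linear in λ
4. K is the midpoint of AC ⇒ K is an affine combination of earlier points and hence also affine-linear in λ
5. R is the midpoint of ZM ⇒ R is an affine combination of earlier points and hence also affine-linear in λ
Every point depending on C is an affine combination of C and λ-independent points, so each such coordinate is linear in λ; the λ² term in each signed area is a multiple of (M−X)×(M−X) = 0, so 2·[KXA] and 2·[RBM] are each linear in λ. Evaluating at λ=0 and λ=1:
  2·[KXA] = -1/6·λ,   2·[RBM] = -1/18·λ + 1/18
So [KXA]:[RBM] = (-1/6·λ) / (-1/18·λ + 1/18). Setting this equal to -6/5:
  -1/6·λ = -6/5·(-1/18·λ + 1/18)  ⇒  λ = 2/7
Then r = λ/(1−λ) = (2/7)/(5/7) = 2/5. Check: with r = 2/5, C = (17/21, 2/21) and [KXA]:[RBM] = -6/5 as required.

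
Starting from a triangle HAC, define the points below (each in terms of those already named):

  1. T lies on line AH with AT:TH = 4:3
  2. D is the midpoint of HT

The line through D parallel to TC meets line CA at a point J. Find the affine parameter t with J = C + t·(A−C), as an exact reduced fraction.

t = -3/8

Choose coordinates H = (0, 0), A = (1, 0), C = (0, 1).
1. T lies on line AH with AT:TH = 4:3 ⇒ T = (3/7, 0)
2. D is the midpoint of HT ⇒ D = (3/14, 0)
through D parallel to TC: direction (-3/7, 1); meets CA at J = (-3/8, 11/8)
J = C + t·(A−C) with t = -3/8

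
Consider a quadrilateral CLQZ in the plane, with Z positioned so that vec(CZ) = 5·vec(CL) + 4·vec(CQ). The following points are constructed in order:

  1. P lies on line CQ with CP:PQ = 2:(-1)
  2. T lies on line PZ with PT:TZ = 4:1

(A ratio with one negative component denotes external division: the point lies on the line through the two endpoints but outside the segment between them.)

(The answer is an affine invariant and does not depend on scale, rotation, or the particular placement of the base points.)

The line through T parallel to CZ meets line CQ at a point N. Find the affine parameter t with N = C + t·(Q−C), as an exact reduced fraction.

t = 2/5

Work in coordinates with C = (0, 0), L = (1, 0), Q = (0, 1), Z = (5, 4).
1. P lies on line CQ with CP:PQ = 2:(-1) ⇒ P = (0, 2)
2. T lies on line PZ with PT:TZ = 4:1 ⇒ T = (4, 18/5)
through T parallel to CZ: direction (5, 4); meets CQ at N = (0, 2/5)
N = C + t·(Q−C) with t = 2/5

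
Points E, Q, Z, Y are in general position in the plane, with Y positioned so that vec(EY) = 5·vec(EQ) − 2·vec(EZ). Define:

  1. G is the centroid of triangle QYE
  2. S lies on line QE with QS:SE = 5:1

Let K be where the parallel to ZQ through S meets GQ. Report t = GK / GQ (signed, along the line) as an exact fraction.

Choose coordinates E = (0, 0), Q = (1, 0), Z = (0, 1), Y = (5, -2).
1. G is the centroid of triangle QYE ⇒ G = (2, -2/3)
2. S lies on line QE with QS:SE = 5:1 ⇒ S = (1/6, 0)
through S parallel to ZQ: direction (1, -1); meets GQ at K = (-3/2, 5/3)
K = G + t·(Q−G) with t = 7/2

t = 7/2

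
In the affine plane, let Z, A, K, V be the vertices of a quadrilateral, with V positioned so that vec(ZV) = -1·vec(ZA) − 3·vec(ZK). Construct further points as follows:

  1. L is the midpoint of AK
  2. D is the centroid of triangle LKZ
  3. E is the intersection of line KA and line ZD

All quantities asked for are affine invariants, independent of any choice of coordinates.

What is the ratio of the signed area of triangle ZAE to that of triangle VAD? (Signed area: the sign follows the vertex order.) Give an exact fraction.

[ZAE]:[VAD] = 3/14

Work in coordinates with Z = (0, 0), A = (1, 0), K = (0, 1), V = (-1, -3).
1. L is the midpoint of AK ⇒ L = (1/2, 1/2)
2. D is the centroid of triangle LKZ ⇒ D = (1/6, 1/2)
3. E is the intersection of line KA and line ZD ⇒ E = (1/4, 3/4)
2·[ZAE] = 3/4, 2·[VAD] = 7/2
[ZAE]:[VAD] = 3/4:7/2 = 3/14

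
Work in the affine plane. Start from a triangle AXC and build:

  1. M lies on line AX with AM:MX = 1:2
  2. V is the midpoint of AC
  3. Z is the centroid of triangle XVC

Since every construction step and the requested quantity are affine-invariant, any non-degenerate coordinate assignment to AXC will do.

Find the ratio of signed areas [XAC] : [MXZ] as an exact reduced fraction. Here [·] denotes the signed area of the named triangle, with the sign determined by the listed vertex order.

[XAC]:[MXZ] = -3

Work in coordinates with A = (0, 0), X = (1, 0), C = (0, 1).
1. M lies on line AX with AM:MX = 1:2 ⇒ M = (1/3, 0)
2. V is the midpoint of AC ⇒ V = (0, 1/2)
3. Z is the centroid of triangle XVC ⇒ Z = (1/3, 1/2)
2·[XAC] = -1, 2·[MXZ] = 1/3
[XAC]:[MXZ] = -1:1/3 = -3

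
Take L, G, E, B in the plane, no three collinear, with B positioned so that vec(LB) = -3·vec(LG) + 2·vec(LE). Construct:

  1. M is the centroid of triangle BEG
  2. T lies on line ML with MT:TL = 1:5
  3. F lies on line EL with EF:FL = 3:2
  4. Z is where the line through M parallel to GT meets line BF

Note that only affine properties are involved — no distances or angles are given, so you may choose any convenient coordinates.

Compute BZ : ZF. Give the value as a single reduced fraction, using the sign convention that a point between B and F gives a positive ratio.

BZ:ZF = -35/34

Choose coordinates L = (0, 0), G = (1, 0), E = (0, 1), B = (-3, 2).
1. M is the centroid of triangle BEG ⇒ M = (-2/3, 1)
2. T lies on line ML with MT:TL = 1:5 ⇒ T = (-5/9, 5/6)
3. F lies on line EL with EF:FL = 3:2 ⇒ F = (0, 2/5)
4. Z is where the line through M parallel to GT meets line BF ⇒ Z = (102, -54)
Z = B + t·(F−B) with t = 35, so BZ:ZF = t:(1−t) = 35:-34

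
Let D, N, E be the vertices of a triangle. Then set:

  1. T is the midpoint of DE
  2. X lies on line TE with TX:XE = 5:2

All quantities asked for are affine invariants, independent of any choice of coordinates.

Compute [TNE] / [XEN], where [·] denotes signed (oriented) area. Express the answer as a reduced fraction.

[TNE]:[XEN] = -7/2

Choose coordinates D = (0, 0), N = (1, 0), E = (0, 1).
1. T is the midpoint of DE ⇒ T = (0, 1/2)
2. X lies on line TE with TX:XE = 5:2 ⇒ X = (0, 6/7)
2·[TNE] = 1/2, 2·[XEN] = -1/7
[TNE]:[XEN] = 1/2:-1/7 = -7/2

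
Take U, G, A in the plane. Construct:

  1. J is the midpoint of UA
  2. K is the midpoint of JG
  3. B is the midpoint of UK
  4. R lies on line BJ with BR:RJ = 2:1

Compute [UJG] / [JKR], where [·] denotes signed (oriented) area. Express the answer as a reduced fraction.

Assign U = (0, 0), G = (1, 0), A = (0, 1) — the answer is frame-independent, so this choice is without loss of generality.
1. J is the midpoint of UA ⇒ J = (0, 1/2)
2. K is the midpoint of JG ⇒ K = (1/2, 1/4)
3. B is the midpoint of UK ⇒ B = (1/4, 1/8)
4. R lies on line BJ with BR:RJ = 2:1 ⇒ R = (1/12, 3/8)
2·[UJG] = -1/2, 2·[JKR] = -1/24
[UJG]:[JKR] = -1/2:-1/24 = 12

[UJG]:[JKR] = 12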